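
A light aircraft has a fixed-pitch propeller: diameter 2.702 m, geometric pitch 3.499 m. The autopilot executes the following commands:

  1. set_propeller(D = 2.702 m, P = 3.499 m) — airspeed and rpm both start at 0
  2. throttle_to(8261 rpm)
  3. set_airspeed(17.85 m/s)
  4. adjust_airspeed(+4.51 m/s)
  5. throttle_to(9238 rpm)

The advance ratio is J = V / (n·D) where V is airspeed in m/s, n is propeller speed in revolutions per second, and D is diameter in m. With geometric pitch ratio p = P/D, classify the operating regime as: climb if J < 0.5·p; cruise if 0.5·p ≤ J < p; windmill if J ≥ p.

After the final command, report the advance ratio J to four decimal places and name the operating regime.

set_propeller: D = 2.702 m, P = 3.499 m (p = P/D = 1.294967); state ← (V=0, rpm=0)
throttle_to(8261): rpm ← 8261
set_airspeed(17.85): V ← 17.85 m/s
adjust_airspeed(+4.51): V ← 17.85 +4.51 = 22.36 m/s
throttle_to(9238): rpm ← 9238
final state: V = 22.36 m/s, rpm = 9238 → n = rpm/60 = 153.966667 rev/s
J = V / (n·D) = 22.36 / (153.966667 × 2.702) = 0.053748
regime bands: climb J<0.6475 | cruise [0.6475, 1.2950) | windmill J≥1.2950
J = 0.0537 → climb

J = 0.0537, regime = climb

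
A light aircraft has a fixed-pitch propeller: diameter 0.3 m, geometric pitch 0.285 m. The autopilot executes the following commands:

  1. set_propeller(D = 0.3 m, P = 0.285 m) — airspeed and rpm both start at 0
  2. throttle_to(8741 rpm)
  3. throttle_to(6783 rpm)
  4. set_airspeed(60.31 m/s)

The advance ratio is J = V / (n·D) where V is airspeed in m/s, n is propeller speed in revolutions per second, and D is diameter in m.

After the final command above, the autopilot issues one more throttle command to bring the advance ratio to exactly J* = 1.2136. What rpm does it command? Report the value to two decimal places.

rpm = 9939.02

set_propeller: D = 0.3 m, P = 0.285 m (p = P/D = 0.950000); state ← (V=0, rpm=0)
throttle_to(8741): rpm ← 8741
throttle_to(6783): rpm ← 6783
set_airspeed(60.31): V ← 60.31 m/s
final state: V = 60.31 m/s, rpm = 6783 → n = rpm/60 = 113.050000 rev/s
target J* = 1.2136; solve J* = V/(n·D) for n: n = V/(J*·D) = 60.31/(1.2136 × 0.3) = 165.650407 rev/s
rpm = 60·n = 9939.024390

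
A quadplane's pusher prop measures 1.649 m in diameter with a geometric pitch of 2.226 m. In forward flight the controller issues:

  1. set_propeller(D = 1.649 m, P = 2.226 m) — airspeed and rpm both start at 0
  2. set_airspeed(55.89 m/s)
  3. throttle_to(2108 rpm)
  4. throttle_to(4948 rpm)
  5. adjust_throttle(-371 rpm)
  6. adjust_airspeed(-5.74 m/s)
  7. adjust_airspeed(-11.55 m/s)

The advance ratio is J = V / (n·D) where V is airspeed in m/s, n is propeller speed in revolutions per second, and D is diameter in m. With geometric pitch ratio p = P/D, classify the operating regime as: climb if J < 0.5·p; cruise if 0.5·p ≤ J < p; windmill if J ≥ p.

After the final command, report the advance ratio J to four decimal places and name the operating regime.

J = 0.3069, regime = climb

set_propeller: D = 1.649 m, P = 2.226 m (p = P/D = 1.349909); state ← (V=0, rpm=0)
set_airspeed(55.89): V ← 55.89 m/s
throttle_to(2108): rpm ← 2108
throttle_to(4948): rpm ← 4948
adjust_throttle(-371): rpm ← 4948 -371 = 4577
adjust_airspeed(-5.74): V ← 55.89 -5.74 = 50.15 m/s
adjust_airspeed(-11.55): V ← 50.15 -11.55 = 38.6 m/s
final state: V = 38.6 m/s, rpm = 4577 → n = rpm/60 = 76.283333 rev/s
J = V / (n·D) = 38.6 / (76.283333 × 1.649) = 0.306858
regime bands: climb J<0.6750 | cruise [0.6750, 1.3499) | windmill J≥1.3499
J = 0.3069 → climb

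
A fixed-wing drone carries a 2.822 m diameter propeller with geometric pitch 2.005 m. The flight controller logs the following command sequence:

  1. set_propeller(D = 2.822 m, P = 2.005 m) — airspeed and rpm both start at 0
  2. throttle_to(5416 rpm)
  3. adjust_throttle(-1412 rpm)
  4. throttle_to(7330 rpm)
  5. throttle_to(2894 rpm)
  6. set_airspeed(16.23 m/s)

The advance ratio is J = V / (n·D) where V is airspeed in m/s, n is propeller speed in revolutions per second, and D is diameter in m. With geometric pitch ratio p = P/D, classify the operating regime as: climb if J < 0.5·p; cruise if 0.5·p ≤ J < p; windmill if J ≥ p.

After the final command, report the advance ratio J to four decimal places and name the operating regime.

set_propeller: D = 2.822 m, P = 2.005 m (p = P/D = 0.710489); state ← (V=0, rpm=0)
throttle_to(5416): rpm ← 5416
adjust_throttle(-1412): rpm ← 5416 -1412 = 4004
throttle_to(7330): rpm ← 7330
throttle_to(2894): rpm ← 2894
set_airspeed(16.23): V ← 16.23 m/s
final state: V = 16.23 m/s, rpm = 2894 → n = rpm/60 = 48.233333 rev/s
J = V / (n·D) = 16.23 / (48.233333 × 2.822) = 0.119238
regime bands: climb J<0.3552 | cruise [0.3552, 0.7105) | windmill J≥0.7105
J = 0.1192 → climb

J = 0.1192, regime = climb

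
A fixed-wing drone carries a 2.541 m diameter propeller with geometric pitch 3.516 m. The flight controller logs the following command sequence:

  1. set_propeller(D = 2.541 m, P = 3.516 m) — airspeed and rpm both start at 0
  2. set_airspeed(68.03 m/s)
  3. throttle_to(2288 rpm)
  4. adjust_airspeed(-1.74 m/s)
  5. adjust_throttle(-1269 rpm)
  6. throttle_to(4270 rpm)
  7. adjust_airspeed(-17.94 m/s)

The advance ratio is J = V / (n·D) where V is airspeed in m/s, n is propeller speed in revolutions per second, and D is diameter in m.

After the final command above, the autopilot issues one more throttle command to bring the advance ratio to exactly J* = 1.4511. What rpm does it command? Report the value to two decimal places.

rpm = 786.77

set_propeller: D = 2.541 m, P = 3.516 m (p = P/D = 1.383707); state ← (V=0, rpm=0)
set_airspeed(68.03): V ← 68.03 m/s
throttle_to(2288): rpm ← 2288
adjust_airspeed(-1.74): V ← 68.03 -1.74 = 66.29 m/s
adjust_throttle(-1269): rpm ← 2288 -1269 = 1019
throttle_to(4270): rpm ← 4270
adjust_airspeed(-17.94): V ← 66.29 -17.94 = 48.35 m/s
final state: V = 48.35 m/s, rpm = 4270 → n = rpm/60 = 71.166667 rev/s
target J* = 1.4511; solve J* = V/(n·D) for n: n = V/(J*·D) = 48.35/(1.4511 × 2.541) = 13.112771 rev/s
rpm = 60·n = 786.766250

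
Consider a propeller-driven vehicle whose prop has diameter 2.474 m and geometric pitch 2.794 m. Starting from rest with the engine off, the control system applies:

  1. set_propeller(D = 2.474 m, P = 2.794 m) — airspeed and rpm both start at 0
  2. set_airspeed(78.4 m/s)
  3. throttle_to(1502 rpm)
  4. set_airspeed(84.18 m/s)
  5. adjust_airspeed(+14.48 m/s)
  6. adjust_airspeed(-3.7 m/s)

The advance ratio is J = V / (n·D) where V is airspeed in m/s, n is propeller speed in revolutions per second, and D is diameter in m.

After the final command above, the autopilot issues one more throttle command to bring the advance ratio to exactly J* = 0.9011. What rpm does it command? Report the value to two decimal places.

set_propeller: D = 2.474 m, P = 2.794 m (p = P/D = 1.129345); state ← (V=0, rpm=0)
set_airspeed(78.4): V ← 78.4 m/s
throttle_to(1502): rpm ← 1502
set_airspeed(84.18): V ← 84.18 m/s
adjust_airspeed(+14.48): V ← 84.18 +14.48 = 98.66 m/s
adjust_airspeed(-3.7): V ← 98.66 -3.7 = 94.96 m/s
final state: V = 94.96 m/s, rpm = 1502 → n = rpm/60 = 25.033333 rev/s
target J* = 0.9011; solve J* = V/(n·D) for n: n = V/(J*·D) = 94.96/(0.9011 × 2.474) = 42.595922 rev/s
rpm = 60·n = 2555.755307

rpm = 2555.76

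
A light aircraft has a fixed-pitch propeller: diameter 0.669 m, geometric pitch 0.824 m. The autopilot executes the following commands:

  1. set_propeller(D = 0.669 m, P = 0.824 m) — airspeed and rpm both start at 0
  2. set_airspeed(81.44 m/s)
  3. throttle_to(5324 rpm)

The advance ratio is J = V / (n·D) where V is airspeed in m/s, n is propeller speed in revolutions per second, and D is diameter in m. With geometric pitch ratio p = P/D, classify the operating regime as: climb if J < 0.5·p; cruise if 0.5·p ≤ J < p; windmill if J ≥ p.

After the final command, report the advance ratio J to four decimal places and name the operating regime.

J = 1.3719, regime = windmill

set_propeller: D = 0.669 m, P = 0.824 m (p = P/D = 1.231689); state ← (V=0, rpm=0)
set_airspeed(81.44): V ← 81.44 m/s
throttle_to(5324): rpm ← 5324
final state: V = 81.44 m/s, rpm = 5324 → n = rpm/60 = 88.733333 rev/s
J = V / (n·D) = 81.44 / (88.733333 × 0.669) = 1.371908
regime bands: climb J<0.6158 | cruise [0.6158, 1.2317) | windmill J≥1.2317
J = 1.3719 → windmill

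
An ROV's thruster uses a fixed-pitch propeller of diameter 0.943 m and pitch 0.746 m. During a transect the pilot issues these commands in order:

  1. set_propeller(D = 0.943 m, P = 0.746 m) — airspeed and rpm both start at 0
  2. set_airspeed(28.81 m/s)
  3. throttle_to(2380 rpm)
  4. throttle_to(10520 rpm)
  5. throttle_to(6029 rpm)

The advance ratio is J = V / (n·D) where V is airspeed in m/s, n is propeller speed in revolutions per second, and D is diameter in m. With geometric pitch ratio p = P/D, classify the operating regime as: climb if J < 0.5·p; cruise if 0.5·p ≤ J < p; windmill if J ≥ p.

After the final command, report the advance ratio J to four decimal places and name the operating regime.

J = 0.3040, regime = climb

set_propeller: D = 0.943 m, P = 0.746 m (p = P/D = 0.791092); state ← (V=0, rpm=0)
set_airspeed(28.81): V ← 28.81 m/s
throttle_to(2380): rpm ← 2380
throttle_to(10520): rpm ← 10520
throttle_to(6029): rpm ← 6029
final state: V = 28.81 m/s, rpm = 6029 → n = rpm/60 = 100.483333 rev/s
J = V / (n·D) = 28.81 / (100.483333 × 0.943) = 0.304045
regime bands: climb J<0.3955 | cruise [0.3955, 0.7911) | windmill J≥0.7911
J = 0.3040 → climb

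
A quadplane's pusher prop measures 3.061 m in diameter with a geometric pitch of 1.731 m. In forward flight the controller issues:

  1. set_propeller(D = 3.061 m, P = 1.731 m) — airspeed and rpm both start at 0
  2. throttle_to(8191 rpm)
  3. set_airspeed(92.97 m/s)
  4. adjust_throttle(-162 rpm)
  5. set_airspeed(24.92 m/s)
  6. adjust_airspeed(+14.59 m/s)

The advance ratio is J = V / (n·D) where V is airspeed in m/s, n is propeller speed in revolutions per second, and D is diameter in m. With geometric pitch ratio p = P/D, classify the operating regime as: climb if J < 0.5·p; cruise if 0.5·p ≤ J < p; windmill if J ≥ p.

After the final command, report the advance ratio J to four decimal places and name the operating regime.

set_propeller: D = 3.061 m, P = 1.731 m (p = P/D = 0.565501); state ← (V=0, rpm=0)
throttle_to(8191): rpm ← 8191
set_airspeed(92.97): V ← 92.97 m/s
adjust_throttle(-162): rpm ← 8191 -162 = 8029
set_airspeed(24.92): V ← 24.92 m/s
adjust_airspeed(+14.59): V ← 24.92 +14.59 = 39.51 m/s
final state: V = 39.51 m/s, rpm = 8029 → n = rpm/60 = 133.816667 rev/s
J = V / (n·D) = 39.51 / (133.816667 × 3.061) = 0.096457
regime bands: climb J<0.2828 | cruise [0.2828, 0.5655) | windmill J≥0.5655
J = 0.0965 → climb

J = 0.0965, regime = climb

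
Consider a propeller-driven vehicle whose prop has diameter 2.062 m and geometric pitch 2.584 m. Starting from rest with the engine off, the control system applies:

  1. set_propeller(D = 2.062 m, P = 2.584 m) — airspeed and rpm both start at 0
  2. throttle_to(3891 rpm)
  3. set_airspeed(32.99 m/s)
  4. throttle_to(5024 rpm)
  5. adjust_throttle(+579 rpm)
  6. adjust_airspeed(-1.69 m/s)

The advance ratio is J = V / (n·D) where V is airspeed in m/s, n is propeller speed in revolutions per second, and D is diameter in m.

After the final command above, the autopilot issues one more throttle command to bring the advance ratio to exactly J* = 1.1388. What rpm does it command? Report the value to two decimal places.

set_propeller: D = 2.062 m, P = 2.584 m (p = P/D = 1.253152); state ← (V=0, rpm=0)
throttle_to(3891): rpm ← 3891
set_airspeed(32.99): V ← 32.99 m/s
throttle_to(5024): rpm ← 5024
adjust_throttle(+579): rpm ← 5024 +579 = 5603
adjust_airspeed(-1.69): V ← 32.99 -1.69 = 31.3 m/s
final state: V = 31.3 m/s, rpm = 5603 → n = rpm/60 = 93.383333 rev/s
target J* = 1.1388; solve J* = V/(n·D) for n: n = V/(J*·D) = 31.3/(1.1388 × 2.062) = 13.329327 rev/s
rpm = 60·n = 799.759612

rpm = 799.76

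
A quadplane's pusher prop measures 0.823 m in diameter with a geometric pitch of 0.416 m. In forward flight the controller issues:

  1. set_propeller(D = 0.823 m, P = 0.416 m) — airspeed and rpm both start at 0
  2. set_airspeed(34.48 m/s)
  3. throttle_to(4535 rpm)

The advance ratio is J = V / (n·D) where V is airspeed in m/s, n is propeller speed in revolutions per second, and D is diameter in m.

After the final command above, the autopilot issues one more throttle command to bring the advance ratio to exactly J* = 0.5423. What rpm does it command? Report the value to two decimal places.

set_propeller: D = 0.823 m, P = 0.416 m (p = P/D = 0.505468); state ← (V=0, rpm=0)
set_airspeed(34.48): V ← 34.48 m/s
throttle_to(4535): rpm ← 4535
final state: V = 34.48 m/s, rpm = 4535 → n = rpm/60 = 75.583333 rev/s
target J* = 0.5423; solve J* = V/(n·D) for n: n = V/(J*·D) = 34.48/(0.5423 × 0.823) = 77.255217 rev/s
rpm = 60·n = 4635.313028

rpm = 4635.31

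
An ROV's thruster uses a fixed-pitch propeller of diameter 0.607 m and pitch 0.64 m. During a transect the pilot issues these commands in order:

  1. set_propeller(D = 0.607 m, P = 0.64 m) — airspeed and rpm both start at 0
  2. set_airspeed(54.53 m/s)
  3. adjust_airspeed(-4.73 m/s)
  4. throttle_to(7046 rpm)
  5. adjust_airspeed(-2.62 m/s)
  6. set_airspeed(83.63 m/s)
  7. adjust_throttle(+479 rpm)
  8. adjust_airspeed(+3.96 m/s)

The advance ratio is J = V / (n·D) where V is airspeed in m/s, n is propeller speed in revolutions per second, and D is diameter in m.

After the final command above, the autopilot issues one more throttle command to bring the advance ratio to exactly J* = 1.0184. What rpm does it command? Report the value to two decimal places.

rpm = 8501.56

set_propeller: D = 0.607 m, P = 0.64 m (p = P/D = 1.054366); state ← (V=0, rpm=0)
set_airspeed(54.53): V ← 54.53 m/s
adjust_airspeed(-4.73): V ← 54.53 -4.73 = 49.8 m/s
throttle_to(7046): rpm ← 7046
adjust_airspeed(-2.62): V ← 49.8 -2.62 = 47.18 m/s
set_airspeed(83.63): V ← 83.63 m/s
adjust_throttle(+479): rpm ← 7046 +479 = 7525
adjust_airspeed(+3.96): V ← 83.63 +3.96 = 87.59 m/s
final state: V = 87.59 m/s, rpm = 7525 → n = rpm/60 = 125.416667 rev/s
target J* = 1.0184; solve J* = V/(n·D) for n: n = V/(J*·D) = 87.59/(1.0184 × 0.607) = 141.692690 rev/s
rpm = 60·n = 8501.561386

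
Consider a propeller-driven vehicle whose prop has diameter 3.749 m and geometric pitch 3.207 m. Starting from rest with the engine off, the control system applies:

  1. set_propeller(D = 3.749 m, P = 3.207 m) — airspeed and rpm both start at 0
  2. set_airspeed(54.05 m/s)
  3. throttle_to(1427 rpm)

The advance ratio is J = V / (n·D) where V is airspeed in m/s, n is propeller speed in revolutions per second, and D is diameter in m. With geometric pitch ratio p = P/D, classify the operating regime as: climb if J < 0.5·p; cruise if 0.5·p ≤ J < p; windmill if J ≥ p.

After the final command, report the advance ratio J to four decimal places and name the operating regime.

set_propeller: D = 3.749 m, P = 3.207 m (p = P/D = 0.855428); state ← (V=0, rpm=0)
set_airspeed(54.05): V ← 54.05 m/s
throttle_to(1427): rpm ← 1427
final state: V = 54.05 m/s, rpm = 1427 → n = rpm/60 = 23.783333 rev/s
J = V / (n·D) = 54.05 / (23.783333 × 3.749) = 0.606188
regime bands: climb J<0.4277 | cruise [0.4277, 0.8554) | windmill J≥0.8554
J = 0.6062 → cruise

J = 0.6062, regime = cruise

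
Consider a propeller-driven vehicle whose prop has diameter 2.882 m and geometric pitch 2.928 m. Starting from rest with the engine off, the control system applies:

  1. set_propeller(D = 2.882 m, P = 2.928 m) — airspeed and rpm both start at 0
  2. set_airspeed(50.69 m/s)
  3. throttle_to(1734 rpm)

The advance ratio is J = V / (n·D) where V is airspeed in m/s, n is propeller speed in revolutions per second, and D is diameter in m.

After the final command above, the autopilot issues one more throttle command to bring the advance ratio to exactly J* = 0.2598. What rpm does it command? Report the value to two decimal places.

set_propeller: D = 2.882 m, P = 2.928 m (p = P/D = 1.015961); state ← (V=0, rpm=0)
set_airspeed(50.69): V ← 50.69 m/s
throttle_to(1734): rpm ← 1734
final state: V = 50.69 m/s, rpm = 1734 → n = rpm/60 = 28.900000 rev/s
target J* = 0.2598; solve J* = V/(n·D) for n: n = V/(J*·D) = 50.69/(0.2598 × 2.882) = 67.700078 rev/s
rpm = 60·n = 4062.004670

rpm = 4062.00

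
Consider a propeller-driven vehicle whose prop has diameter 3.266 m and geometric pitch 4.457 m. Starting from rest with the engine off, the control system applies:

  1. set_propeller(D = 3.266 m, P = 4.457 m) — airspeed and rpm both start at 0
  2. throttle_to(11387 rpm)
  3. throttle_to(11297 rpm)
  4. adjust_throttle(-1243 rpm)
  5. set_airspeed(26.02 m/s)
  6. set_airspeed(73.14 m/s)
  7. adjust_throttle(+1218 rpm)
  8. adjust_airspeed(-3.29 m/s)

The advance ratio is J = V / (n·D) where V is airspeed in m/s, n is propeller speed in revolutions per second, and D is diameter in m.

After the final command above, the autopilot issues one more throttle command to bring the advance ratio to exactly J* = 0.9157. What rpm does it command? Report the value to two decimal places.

rpm = 1401.36

set_propeller: D = 3.266 m, P = 4.457 m (p = P/D = 1.364666); state ← (V=0, rpm=0)
throttle_to(11387): rpm ← 11387
throttle_to(11297): rpm ← 11297
adjust_throttle(-1243): rpm ← 11297 -1243 = 10054
set_airspeed(26.02): V ← 26.02 m/s
set_airspeed(73.14): V ← 73.14 m/s
adjust_throttle(+1218): rpm ← 10054 +1218 = 11272
adjust_airspeed(-3.29): V ← 73.14 -3.29 = 69.85 m/s
final state: V = 69.85 m/s, rpm = 11272 → n = rpm/60 = 187.866667 rev/s
target J* = 0.9157; solve J* = V/(n·D) for n: n = V/(J*·D) = 69.85/(0.9157 × 3.266) = 23.355922 rev/s
rpm = 60·n = 1401.355319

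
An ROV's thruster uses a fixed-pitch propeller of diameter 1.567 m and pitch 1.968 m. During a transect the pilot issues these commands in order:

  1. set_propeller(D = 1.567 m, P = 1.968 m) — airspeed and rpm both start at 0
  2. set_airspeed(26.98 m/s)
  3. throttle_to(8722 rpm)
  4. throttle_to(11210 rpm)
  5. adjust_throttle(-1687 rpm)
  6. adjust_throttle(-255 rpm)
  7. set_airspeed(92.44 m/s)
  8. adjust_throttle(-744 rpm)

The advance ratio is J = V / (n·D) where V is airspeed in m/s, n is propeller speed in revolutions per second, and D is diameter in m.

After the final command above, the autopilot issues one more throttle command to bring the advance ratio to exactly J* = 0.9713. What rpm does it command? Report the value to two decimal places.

set_propeller: D = 1.567 m, P = 1.968 m (p = P/D = 1.255903); state ← (V=0, rpm=0)
set_airspeed(26.98): V ← 26.98 m/s
throttle_to(8722): rpm ← 8722
throttle_to(11210): rpm ← 11210
adjust_throttle(-1687): rpm ← 11210 -1687 = 9523
adjust_throttle(-255): rpm ← 9523 -255 = 9268
set_airspeed(92.44): V ← 92.44 m/s
adjust_throttle(-744): rpm ← 9268 -744 = 8524
final state: V = 92.44 m/s, rpm = 8524 → n = rpm/60 = 142.066667 rev/s
target J* = 0.9713; solve J* = V/(n·D) for n: n = V/(J*·D) = 92.44/(0.9713 × 1.567) = 60.734792 rev/s
rpm = 60·n = 3644.087546

rpm = 3644.09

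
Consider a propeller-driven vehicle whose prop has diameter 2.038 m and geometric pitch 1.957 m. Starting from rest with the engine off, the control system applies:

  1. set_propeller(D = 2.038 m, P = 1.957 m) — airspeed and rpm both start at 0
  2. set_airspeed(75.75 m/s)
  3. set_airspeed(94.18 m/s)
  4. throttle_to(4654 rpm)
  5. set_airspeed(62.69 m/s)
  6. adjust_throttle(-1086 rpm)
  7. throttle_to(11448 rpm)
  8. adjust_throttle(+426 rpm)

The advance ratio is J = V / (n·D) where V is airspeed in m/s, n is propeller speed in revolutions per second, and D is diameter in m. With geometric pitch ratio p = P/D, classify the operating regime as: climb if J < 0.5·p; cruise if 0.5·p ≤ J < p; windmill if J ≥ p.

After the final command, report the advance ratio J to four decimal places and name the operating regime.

set_propeller: D = 2.038 m, P = 1.957 m (p = P/D = 0.960255); state ← (V=0, rpm=0)
set_airspeed(75.75): V ← 75.75 m/s
set_airspeed(94.18): V ← 94.18 m/s
throttle_to(4654): rpm ← 4654
set_airspeed(62.69): V ← 62.69 m/s
adjust_throttle(-1086): rpm ← 4654 -1086 = 3568
throttle_to(11448): rpm ← 11448
adjust_throttle(+426): rpm ← 11448 +426 = 11874
final state: V = 62.69 m/s, rpm = 11874 → n = rpm/60 = 197.900000 rev/s
J = V / (n·D) = 62.69 / (197.900000 × 2.038) = 0.155435
regime bands: climb J<0.4801 | cruise [0.4801, 0.9603) | windmill J≥0.9603
J = 0.1554 → climb

J = 0.1554, regime = climb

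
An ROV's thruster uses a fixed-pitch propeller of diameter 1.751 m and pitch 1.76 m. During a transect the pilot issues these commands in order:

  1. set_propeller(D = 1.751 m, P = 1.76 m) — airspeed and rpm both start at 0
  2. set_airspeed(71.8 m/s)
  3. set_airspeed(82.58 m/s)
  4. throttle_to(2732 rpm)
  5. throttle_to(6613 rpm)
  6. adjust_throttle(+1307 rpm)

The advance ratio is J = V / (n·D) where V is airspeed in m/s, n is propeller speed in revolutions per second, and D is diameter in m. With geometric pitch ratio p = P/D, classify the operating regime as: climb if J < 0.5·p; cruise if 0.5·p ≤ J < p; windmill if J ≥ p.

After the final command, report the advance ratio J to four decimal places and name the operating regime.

set_propeller: D = 1.751 m, P = 1.76 m (p = P/D = 1.005140); state ← (V=0, rpm=0)
set_airspeed(71.8): V ← 71.8 m/s
set_airspeed(82.58): V ← 82.58 m/s
throttle_to(2732): rpm ← 2732
throttle_to(6613): rpm ← 6613
adjust_throttle(+1307): rpm ← 6613 +1307 = 7920
final state: V = 82.58 m/s, rpm = 7920 → n = rpm/60 = 132.000000 rev/s
J = V / (n·D) = 82.58 / (132.000000 × 1.751) = 0.357285
regime bands: climb J<0.5026 | cruise [0.5026, 1.0051) | windmill J≥1.0051
J = 0.3573 → climb

J = 0.3573, regime = climb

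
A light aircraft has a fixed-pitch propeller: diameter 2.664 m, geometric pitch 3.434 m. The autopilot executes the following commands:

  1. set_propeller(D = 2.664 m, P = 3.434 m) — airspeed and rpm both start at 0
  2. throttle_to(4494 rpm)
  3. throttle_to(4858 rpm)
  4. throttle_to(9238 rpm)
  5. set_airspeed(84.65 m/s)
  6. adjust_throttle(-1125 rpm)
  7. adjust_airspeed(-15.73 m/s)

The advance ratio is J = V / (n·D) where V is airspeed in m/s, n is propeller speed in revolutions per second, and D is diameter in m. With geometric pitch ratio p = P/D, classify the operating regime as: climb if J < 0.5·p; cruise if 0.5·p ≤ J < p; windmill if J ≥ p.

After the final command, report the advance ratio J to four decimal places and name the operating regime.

J = 0.1913, regime = climb

set_propeller: D = 2.664 m, P = 3.434 m (p = P/D = 1.289039); state ← (V=0, rpm=0)
throttle_to(4494): rpm ← 4494
throttle_to(4858): rpm ← 4858
throttle_to(9238): rpm ← 9238
set_airspeed(84.65): V ← 84.65 m/s
adjust_throttle(-1125): rpm ← 9238 -1125 = 8113
adjust_airspeed(-15.73): V ← 84.65 -15.73 = 68.92 m/s
final state: V = 68.92 m/s, rpm = 8113 → n = rpm/60 = 135.216667 rev/s
J = V / (n·D) = 68.92 / (135.216667 × 2.664) = 0.191329
regime bands: climb J<0.6445 | cruise [0.6445, 1.2890) | windmill J≥1.2890
J = 0.1913 → climb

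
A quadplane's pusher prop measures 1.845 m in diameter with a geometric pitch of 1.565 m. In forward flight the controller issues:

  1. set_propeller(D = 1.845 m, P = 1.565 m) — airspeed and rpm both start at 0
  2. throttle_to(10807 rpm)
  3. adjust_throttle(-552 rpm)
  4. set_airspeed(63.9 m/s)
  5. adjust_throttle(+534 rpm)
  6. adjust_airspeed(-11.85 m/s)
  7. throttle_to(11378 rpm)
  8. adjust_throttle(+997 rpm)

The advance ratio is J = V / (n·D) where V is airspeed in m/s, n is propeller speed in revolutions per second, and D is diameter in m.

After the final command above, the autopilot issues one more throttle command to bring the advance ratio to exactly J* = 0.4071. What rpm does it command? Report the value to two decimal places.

set_propeller: D = 1.845 m, P = 1.565 m (p = P/D = 0.848238); state ← (V=0, rpm=0)
throttle_to(10807): rpm ← 10807
adjust_throttle(-552): rpm ← 10807 -552 = 10255
set_airspeed(63.9): V ← 63.9 m/s
adjust_throttle(+534): rpm ← 10255 +534 = 10789
adjust_airspeed(-11.85): V ← 63.9 -11.85 = 52.05 m/s
throttle_to(11378): rpm ← 11378
adjust_throttle(+997): rpm ← 11378 +997 = 12375
final state: V = 52.05 m/s, rpm = 12375 → n = rpm/60 = 206.250000 rev/s
target J* = 0.4071; solve J* = V/(n·D) for n: n = V/(J*·D) = 52.05/(0.4071 × 1.845) = 69.298409 rev/s
rpm = 60·n = 4157.904512

rpm = 4157.90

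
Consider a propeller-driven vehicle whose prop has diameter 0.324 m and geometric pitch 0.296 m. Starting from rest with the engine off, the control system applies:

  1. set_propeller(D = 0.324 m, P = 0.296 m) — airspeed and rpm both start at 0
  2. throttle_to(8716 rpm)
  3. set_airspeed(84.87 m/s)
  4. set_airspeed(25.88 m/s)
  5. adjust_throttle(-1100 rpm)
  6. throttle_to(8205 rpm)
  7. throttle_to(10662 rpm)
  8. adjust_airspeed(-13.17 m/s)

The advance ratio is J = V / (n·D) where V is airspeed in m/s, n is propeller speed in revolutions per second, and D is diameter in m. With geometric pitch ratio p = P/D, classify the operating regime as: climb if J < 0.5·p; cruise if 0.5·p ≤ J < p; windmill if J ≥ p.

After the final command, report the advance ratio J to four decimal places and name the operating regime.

J = 0.2208, regime = climb

set_propeller: D = 0.324 m, P = 0.296 m (p = P/D = 0.913580); state ← (V=0, rpm=0)
throttle_to(8716): rpm ← 8716
set_airspeed(84.87): V ← 84.87 m/s
set_airspeed(25.88): V ← 25.88 m/s
adjust_throttle(-1100): rpm ← 8716 -1100 = 7616
throttle_to(8205): rpm ← 8205
throttle_to(10662): rpm ← 10662
adjust_airspeed(-13.17): V ← 25.88 -13.17 = 12.71 m/s
final state: V = 12.71 m/s, rpm = 10662 → n = rpm/60 = 177.700000 rev/s
J = V / (n·D) = 12.71 / (177.700000 × 0.324) = 0.220756
regime bands: climb J<0.4568 | cruise [0.4568, 0.9136) | windmill J≥0.9136
J = 0.2208 → climb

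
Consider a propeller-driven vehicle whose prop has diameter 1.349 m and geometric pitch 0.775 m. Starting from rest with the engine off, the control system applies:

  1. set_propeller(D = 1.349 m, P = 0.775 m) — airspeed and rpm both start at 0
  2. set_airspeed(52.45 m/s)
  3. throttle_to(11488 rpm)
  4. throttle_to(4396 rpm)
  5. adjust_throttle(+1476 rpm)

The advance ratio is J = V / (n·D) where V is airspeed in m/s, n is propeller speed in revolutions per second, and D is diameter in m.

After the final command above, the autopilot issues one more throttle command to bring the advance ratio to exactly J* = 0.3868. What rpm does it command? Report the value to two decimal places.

set_propeller: D = 1.349 m, P = 0.775 m (p = P/D = 0.574500); state ← (V=0, rpm=0)
set_airspeed(52.45): V ← 52.45 m/s
throttle_to(11488): rpm ← 11488
throttle_to(4396): rpm ← 4396
adjust_throttle(+1476): rpm ← 4396 +1476 = 5872
final state: V = 52.45 m/s, rpm = 5872 → n = rpm/60 = 97.866667 rev/s
target J* = 0.3868; solve J* = V/(n·D) for n: n = V/(J*·D) = 52.45/(0.3868 × 1.349) = 100.518750 rev/s
rpm = 60·n = 6031.124974

rpm = 6031.12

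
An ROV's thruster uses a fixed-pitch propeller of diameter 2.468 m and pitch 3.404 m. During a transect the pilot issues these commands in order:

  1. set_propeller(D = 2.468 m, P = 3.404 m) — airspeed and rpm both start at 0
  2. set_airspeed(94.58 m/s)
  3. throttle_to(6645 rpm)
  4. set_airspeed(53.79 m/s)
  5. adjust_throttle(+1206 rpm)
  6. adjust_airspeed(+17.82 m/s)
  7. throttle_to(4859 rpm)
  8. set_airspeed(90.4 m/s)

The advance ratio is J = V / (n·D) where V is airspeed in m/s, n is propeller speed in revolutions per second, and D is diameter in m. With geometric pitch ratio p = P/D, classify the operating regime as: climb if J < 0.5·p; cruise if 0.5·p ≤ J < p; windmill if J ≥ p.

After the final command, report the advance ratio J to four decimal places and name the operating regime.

set_propeller: D = 2.468 m, P = 3.404 m (p = P/D = 1.379254); state ← (V=0, rpm=0)
set_airspeed(94.58): V ← 94.58 m/s
throttle_to(6645): rpm ← 6645
set_airspeed(53.79): V ← 53.79 m/s
adjust_throttle(+1206): rpm ← 6645 +1206 = 7851
adjust_airspeed(+17.82): V ← 53.79 +17.82 = 71.61 m/s
throttle_to(4859): rpm ← 4859
set_airspeed(90.4): V ← 90.4 m/s
final state: V = 90.4 m/s, rpm = 4859 → n = rpm/60 = 80.983333 rev/s
J = V / (n·D) = 90.4 / (80.983333 × 2.468) = 0.452301
regime bands: climb J<0.6896 | cruise [0.6896, 1.3793) | windmill J≥1.3793
J = 0.4523 → climb

J = 0.4523, regime = climb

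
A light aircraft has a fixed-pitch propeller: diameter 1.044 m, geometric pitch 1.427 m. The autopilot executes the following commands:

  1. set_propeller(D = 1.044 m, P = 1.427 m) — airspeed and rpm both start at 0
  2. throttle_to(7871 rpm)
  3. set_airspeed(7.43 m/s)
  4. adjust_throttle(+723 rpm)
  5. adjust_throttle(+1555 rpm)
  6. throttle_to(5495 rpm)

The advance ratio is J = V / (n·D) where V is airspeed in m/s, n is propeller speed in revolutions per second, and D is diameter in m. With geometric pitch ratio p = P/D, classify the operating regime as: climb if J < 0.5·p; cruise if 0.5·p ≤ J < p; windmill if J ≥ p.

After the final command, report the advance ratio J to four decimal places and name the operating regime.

set_propeller: D = 1.044 m, P = 1.427 m (p = P/D = 1.366858); state ← (V=0, rpm=0)
throttle_to(7871): rpm ← 7871
set_airspeed(7.43): V ← 7.43 m/s
adjust_throttle(+723): rpm ← 7871 +723 = 8594
adjust_throttle(+1555): rpm ← 8594 +1555 = 10149
throttle_to(5495): rpm ← 5495
final state: V = 7.43 m/s, rpm = 5495 → n = rpm/60 = 91.583333 rev/s
J = V / (n·D) = 7.43 / (91.583333 × 1.044) = 0.077709
regime bands: climb J<0.6834 | cruise [0.6834, 1.3669) | windmill J≥1.3669
J = 0.0777 → climb

J = 0.0777, regime = climb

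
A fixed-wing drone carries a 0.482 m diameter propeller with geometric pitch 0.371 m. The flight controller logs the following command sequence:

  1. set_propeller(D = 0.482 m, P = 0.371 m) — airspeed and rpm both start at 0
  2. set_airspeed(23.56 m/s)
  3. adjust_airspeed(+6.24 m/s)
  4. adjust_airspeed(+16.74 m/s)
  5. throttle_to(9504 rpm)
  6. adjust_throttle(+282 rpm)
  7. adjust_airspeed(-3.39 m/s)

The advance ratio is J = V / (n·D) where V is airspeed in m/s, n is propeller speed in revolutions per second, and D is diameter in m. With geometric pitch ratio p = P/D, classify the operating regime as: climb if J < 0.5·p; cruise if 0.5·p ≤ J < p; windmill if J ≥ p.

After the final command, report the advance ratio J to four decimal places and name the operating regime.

J = 0.5489, regime = cruise

set_propeller: D = 0.482 m, P = 0.371 m (p = P/D = 0.769710); state ← (V=0, rpm=0)
set_airspeed(23.56): V ← 23.56 m/s
adjust_airspeed(+6.24): V ← 23.56 +6.24 = 29.8 m/s
adjust_airspeed(+16.74): V ← 29.8 +16.74 = 46.54 m/s
throttle_to(9504): rpm ← 9504
adjust_throttle(+282): rpm ← 9504 +282 = 9786
adjust_airspeed(-3.39): V ← 46.54 -3.39 = 43.15 m/s
final state: V = 43.15 m/s, rpm = 9786 → n = rpm/60 = 163.100000 rev/s
J = V / (n·D) = 43.15 / (163.100000 × 0.482) = 0.548883
regime bands: climb J<0.3849 | cruise [0.3849, 0.7697) | windmill J≥0.7697
J = 0.5489 → cruise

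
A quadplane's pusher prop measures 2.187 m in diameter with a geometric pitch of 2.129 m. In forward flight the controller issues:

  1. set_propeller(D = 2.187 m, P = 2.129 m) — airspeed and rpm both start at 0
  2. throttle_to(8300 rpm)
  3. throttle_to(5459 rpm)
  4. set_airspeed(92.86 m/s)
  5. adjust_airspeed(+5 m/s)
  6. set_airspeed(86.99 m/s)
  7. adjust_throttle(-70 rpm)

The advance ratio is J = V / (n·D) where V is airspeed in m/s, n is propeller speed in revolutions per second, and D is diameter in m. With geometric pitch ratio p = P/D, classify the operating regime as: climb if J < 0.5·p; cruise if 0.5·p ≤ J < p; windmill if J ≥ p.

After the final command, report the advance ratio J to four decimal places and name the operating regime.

set_propeller: D = 2.187 m, P = 2.129 m (p = P/D = 0.973480); state ← (V=0, rpm=0)
throttle_to(8300): rpm ← 8300
throttle_to(5459): rpm ← 5459
set_airspeed(92.86): V ← 92.86 m/s
adjust_airspeed(+5): V ← 92.86 +5 = 97.86 m/s
set_airspeed(86.99): V ← 86.99 m/s
adjust_throttle(-70): rpm ← 5459 -70 = 5389
final state: V = 86.99 m/s, rpm = 5389 → n = rpm/60 = 89.816667 rev/s
J = V / (n·D) = 86.99 / (89.816667 × 2.187) = 0.442857
regime bands: climb J<0.4867 | cruise [0.4867, 0.9735) | windmill J≥0.9735
J = 0.4429 → climb

J = 0.4429, regime = climb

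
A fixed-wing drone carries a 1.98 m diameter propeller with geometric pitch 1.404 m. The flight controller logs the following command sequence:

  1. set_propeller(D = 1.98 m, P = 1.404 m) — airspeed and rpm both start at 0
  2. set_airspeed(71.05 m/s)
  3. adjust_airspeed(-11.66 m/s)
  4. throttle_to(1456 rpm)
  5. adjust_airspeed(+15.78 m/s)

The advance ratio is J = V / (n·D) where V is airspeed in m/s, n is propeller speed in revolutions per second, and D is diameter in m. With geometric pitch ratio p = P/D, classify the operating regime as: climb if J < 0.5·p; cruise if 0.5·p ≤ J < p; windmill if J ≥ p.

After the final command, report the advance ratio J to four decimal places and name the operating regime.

J = 1.5645, regime = windmill

set_propeller: D = 1.98 m, P = 1.404 m (p = P/D = 0.709091); state ← (V=0, rpm=0)
set_airspeed(71.05): V ← 71.05 m/s
adjust_airspeed(-11.66): V ← 71.05 -11.66 = 59.39 m/s
throttle_to(1456): rpm ← 1456
adjust_airspeed(+15.78): V ← 59.39 +15.78 = 75.17 m/s
final state: V = 75.17 m/s, rpm = 1456 → n = rpm/60 = 24.266667 rev/s
J = V / (n·D) = 75.17 / (24.266667 × 1.98) = 1.564477
regime bands: climb J<0.3545 | cruise [0.3545, 0.7091) | windmill J≥0.7091
J = 1.5645 → windmill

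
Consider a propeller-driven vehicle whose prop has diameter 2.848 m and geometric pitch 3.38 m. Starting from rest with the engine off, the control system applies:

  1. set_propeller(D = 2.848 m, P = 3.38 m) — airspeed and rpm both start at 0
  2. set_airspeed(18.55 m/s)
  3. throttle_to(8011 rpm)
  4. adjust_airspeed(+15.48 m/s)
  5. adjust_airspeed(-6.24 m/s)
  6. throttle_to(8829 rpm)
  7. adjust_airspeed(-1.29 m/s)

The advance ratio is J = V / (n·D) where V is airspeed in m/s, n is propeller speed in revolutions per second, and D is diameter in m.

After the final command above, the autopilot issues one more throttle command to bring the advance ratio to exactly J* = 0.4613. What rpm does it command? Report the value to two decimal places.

rpm = 1210.25

set_propeller: D = 2.848 m, P = 3.38 m (p = P/D = 1.186798); state ← (V=0, rpm=0)
set_airspeed(18.55): V ← 18.55 m/s
throttle_to(8011): rpm ← 8011
adjust_airspeed(+15.48): V ← 18.55 +15.48 = 34.03 m/s
adjust_airspeed(-6.24): V ← 34.03 -6.24 = 27.79 m/s
throttle_to(8829): rpm ← 8829
adjust_airspeed(-1.29): V ← 27.79 -1.29 = 26.5 m/s
final state: V = 26.5 m/s, rpm = 8829 → n = rpm/60 = 147.150000 rev/s
target J* = 0.4613; solve J* = V/(n·D) for n: n = V/(J*·D) = 26.5/(0.4613 × 2.848) = 20.170768 rev/s
rpm = 60·n = 1210.246080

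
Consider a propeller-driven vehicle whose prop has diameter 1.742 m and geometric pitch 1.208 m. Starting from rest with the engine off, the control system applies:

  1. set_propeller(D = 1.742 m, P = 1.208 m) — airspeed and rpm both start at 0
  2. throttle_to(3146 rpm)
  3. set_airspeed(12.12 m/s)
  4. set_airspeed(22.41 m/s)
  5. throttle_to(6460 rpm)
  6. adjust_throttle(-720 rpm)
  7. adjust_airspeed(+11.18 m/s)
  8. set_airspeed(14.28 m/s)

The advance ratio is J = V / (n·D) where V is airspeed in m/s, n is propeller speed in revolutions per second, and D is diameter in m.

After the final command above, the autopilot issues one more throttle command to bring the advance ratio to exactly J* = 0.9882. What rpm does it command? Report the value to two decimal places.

set_propeller: D = 1.742 m, P = 1.208 m (p = P/D = 0.693456); state ← (V=0, rpm=0)
throttle_to(3146): rpm ← 3146
set_airspeed(12.12): V ← 12.12 m/s
set_airspeed(22.41): V ← 22.41 m/s
throttle_to(6460): rpm ← 6460
adjust_throttle(-720): rpm ← 6460 -720 = 5740
adjust_airspeed(+11.18): V ← 22.41 +11.18 = 33.59 m/s
set_airspeed(14.28): V ← 14.28 m/s
final state: V = 14.28 m/s, rpm = 5740 → n = rpm/60 = 95.666667 rev/s
target J* = 0.9882; solve J* = V/(n·D) for n: n = V/(J*·D) = 14.28/(0.9882 × 1.742) = 8.295359 rev/s
rpm = 60·n = 497.721565

rpm = 497.72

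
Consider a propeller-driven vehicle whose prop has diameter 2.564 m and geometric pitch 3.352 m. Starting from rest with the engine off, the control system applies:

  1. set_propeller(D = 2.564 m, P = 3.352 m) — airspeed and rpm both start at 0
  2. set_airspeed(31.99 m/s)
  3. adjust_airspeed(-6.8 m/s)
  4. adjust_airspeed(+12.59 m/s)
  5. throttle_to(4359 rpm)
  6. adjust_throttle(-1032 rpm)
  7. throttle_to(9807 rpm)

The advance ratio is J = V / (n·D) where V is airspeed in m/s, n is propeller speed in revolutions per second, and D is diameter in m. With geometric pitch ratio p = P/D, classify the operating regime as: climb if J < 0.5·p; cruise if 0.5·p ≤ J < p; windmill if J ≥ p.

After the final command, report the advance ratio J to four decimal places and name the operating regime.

J = 0.0901, regime = climb

set_propeller: D = 2.564 m, P = 3.352 m (p = P/D = 1.307332); state ← (V=0, rpm=0)
set_airspeed(31.99): V ← 31.99 m/s
adjust_airspeed(-6.8): V ← 31.99 -6.8 = 25.19 m/s
adjust_airspeed(+12.59): V ← 25.19 +12.59 = 37.78 m/s
throttle_to(4359): rpm ← 4359
adjust_throttle(-1032): rpm ← 4359 -1032 = 3327
throttle_to(9807): rpm ← 9807
final state: V = 37.78 m/s, rpm = 9807 → n = rpm/60 = 163.450000 rev/s
J = V / (n·D) = 37.78 / (163.450000 × 2.564) = 0.090149
regime bands: climb J<0.6537 | cruise [0.6537, 1.3073) | windmill J≥1.3073
J = 0.0901 → climb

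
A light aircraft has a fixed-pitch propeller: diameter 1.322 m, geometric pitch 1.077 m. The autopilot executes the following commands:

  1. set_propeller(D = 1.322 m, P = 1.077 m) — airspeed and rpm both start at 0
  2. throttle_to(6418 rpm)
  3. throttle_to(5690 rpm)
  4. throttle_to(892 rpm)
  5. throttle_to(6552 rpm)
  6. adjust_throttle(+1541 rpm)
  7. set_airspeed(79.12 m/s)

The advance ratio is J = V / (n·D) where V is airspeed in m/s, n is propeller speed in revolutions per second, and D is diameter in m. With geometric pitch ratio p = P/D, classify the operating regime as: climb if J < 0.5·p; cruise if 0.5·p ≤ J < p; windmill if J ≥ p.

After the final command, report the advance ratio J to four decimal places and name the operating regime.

J = 0.4437, regime = cruise

set_propeller: D = 1.322 m, P = 1.077 m (p = P/D = 0.814675); state ← (V=0, rpm=0)
throttle_to(6418): rpm ← 6418
throttle_to(5690): rpm ← 5690
throttle_to(892): rpm ← 892
throttle_to(6552): rpm ← 6552
adjust_throttle(+1541): rpm ← 6552 +1541 = 8093
set_airspeed(79.12): V ← 79.12 m/s
final state: V = 79.12 m/s, rpm = 8093 → n = rpm/60 = 134.883333 rev/s
J = V / (n·D) = 79.12 / (134.883333 × 1.322) = 0.443707
regime bands: climb J<0.4073 | cruise [0.4073, 0.8147) | windmill J≥0.8147
J = 0.4437 → cruise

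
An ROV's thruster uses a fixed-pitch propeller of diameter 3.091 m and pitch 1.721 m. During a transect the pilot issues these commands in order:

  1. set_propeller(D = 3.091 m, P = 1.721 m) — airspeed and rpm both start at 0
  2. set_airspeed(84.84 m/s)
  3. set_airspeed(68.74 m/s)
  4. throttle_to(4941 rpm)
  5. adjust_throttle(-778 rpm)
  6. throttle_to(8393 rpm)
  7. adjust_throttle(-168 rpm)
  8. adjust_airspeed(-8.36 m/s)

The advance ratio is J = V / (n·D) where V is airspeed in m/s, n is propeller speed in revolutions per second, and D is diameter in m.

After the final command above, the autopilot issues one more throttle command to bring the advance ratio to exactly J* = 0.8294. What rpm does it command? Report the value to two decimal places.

rpm = 1413.13

set_propeller: D = 3.091 m, P = 1.721 m (p = P/D = 0.556778); state ← (V=0, rpm=0)
set_airspeed(84.84): V ← 84.84 m/s
set_airspeed(68.74): V ← 68.74 m/s
throttle_to(4941): rpm ← 4941
adjust_throttle(-778): rpm ← 4941 -778 = 4163
throttle_to(8393): rpm ← 8393
adjust_throttle(-168): rpm ← 8393 -168 = 8225
adjust_airspeed(-8.36): V ← 68.74 -8.36 = 60.38 m/s
final state: V = 60.38 m/s, rpm = 8225 → n = rpm/60 = 137.083333 rev/s
target J* = 0.8294; solve J* = V/(n·D) for n: n = V/(J*·D) = 60.38/(0.8294 × 3.091) = 23.552124 rev/s
rpm = 60·n = 1413.127419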